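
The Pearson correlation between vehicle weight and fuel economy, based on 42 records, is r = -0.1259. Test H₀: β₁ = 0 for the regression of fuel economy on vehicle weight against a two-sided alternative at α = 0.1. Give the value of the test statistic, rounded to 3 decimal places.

t = r·√(n − 2)/√(1 − r²) = -0.1259·√40/√0.984149 = -0.803.
df = n − 2 = 40.
Two-sided p ≈ 0.4269, which is ≥ 0.1, so fail to reject H₀.
The data do not give significant evidence of a linear association between vehicle weight and fuel economy.

t = -0.803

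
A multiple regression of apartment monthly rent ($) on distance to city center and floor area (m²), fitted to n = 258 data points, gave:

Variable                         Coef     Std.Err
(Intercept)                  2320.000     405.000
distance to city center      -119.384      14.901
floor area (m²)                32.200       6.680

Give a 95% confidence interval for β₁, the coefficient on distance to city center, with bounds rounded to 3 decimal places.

Read off: b = -119.384, SE = 14.901 for distance to city center.
df = n − k − 1 = 258 − 2 − 1 = 255.
t* = t_{0.025, 255} = 1.969311.
Margin = t* × SE = 1.969311 × 14.901 = 29.34470.
CI: -119.384 ± 29.34470 → (-148.729, -90.039).

(-148.729, -90.039)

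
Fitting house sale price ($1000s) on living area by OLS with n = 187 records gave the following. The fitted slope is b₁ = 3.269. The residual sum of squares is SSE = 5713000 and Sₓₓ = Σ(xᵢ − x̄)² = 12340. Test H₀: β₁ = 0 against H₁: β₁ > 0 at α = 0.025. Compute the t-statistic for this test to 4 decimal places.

t = 2.0665

MSE = SSE/(n − 2) = 5713000/185 = 30881.1.
SE(b₁) = √(MSE/Sₓₓ) = √(30881.1/12340) = 1.58194.
t = 3.269 / 1.58194 = 2.0665.
df = n − 2 = 185.
One-sided p ≈ 0.0201, which is < 0.025, so reject H₀.
There is evidence that the true slope on living area is positive.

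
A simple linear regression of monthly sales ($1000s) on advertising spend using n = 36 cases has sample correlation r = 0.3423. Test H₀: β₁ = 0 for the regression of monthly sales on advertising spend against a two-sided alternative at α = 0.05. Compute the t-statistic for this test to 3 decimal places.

t = 2.124

t = r·√(n − 2)/√(1 − r²) = 0.3423·√34/√0.882831 = 2.124.
df = n − 2 = 34.
Two-sided p ≈ 0.0410, which is < 0.05, so reject H₀.
There is evidence of a linear association between advertising spend and monthly sales.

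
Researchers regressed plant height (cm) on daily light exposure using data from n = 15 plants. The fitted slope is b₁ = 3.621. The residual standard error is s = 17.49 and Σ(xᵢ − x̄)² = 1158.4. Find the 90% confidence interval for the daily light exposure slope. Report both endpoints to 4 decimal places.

(2.7110, 4.5310)

SE(b₁) = s/√Sₓₓ = 17.49/√1158.4 = 0.513879.
df = n − 2 = 13.
t* = t_{0.05, 13} = 1.770933.
Margin = t* × SE = 1.770933 × 0.513879 = 0.910045.
CI: 3.621 ± 0.910045 → (2.7110, 4.5310).
With 90% confidence, each one-unit increase in daily light exposure is associated with a change of between 2.7110 and 4.5310 cm in plant height.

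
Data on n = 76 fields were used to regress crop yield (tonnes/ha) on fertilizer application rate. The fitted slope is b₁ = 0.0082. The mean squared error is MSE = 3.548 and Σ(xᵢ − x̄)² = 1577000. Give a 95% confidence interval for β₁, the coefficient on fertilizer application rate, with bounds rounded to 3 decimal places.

(0.005, 0.011)

SE(b₁) = √(MSE/Sₓₓ) = √(3.548/1577000) = 0.00149995.
df = n − 2 = 74.
t* = t_{0.025, 74} = 1.992543.
Margin = t* × SE = 1.992543 × 0.00149995 = 0.00299.
CI: 0.0082 ± 0.00299 → (0.005, 0.011).
With 95% confidence, each one-unit increase in fertilizer application rate is associated with a change of between 0.005 and 0.011 tonnes/ha in crop yield.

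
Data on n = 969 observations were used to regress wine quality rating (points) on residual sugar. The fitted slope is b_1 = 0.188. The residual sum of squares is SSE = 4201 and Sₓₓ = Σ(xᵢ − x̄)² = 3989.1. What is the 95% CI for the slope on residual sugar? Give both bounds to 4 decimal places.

(0.1232, 0.2528)

MSE = SSE/(n − 2) = 4201/967 = 4.34436.
SE(b_1) = √(MSE/Sₓₓ) = √(4.34436/3989.1) = 0.0330009.
df = n − 2 = 967.
t* = t_{0.025, 967} = 1.96242.
Margin = t* × SE = 1.96242 × 0.0330009 = 0.064762.
CI: 0.188 ± 0.064762 → (0.1232, 0.2528).
With 95% confidence, each one-unit increase in residual sugar is associated with a change of between 0.1232 and 0.2528 points in wine quality rating.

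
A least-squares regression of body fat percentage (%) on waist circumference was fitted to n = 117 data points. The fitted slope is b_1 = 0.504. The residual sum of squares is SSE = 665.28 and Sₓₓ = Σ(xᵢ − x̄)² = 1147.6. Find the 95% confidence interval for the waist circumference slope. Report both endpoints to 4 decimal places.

MSE = SSE/(n − 2) = 665.28/115 = 5.78504.
SE(b_1) = √(MSE/Sₓₓ) = √(5.78504/1147.6) = 0.071.
df = n − 2 = 115.
t* = t_{0.025, 115} = 1.980808.
Margin = t* × SE = 1.980808 × 0.071 = 0.140637.
CI: 0.504 ± 0.140637 → (0.3634, 0.6446).
With 95% confidence, each one-unit increase in waist circumference is associated with a change of between 0.3634 and 0.6446 % in body fat percentage.

(0.3634, 0.6446)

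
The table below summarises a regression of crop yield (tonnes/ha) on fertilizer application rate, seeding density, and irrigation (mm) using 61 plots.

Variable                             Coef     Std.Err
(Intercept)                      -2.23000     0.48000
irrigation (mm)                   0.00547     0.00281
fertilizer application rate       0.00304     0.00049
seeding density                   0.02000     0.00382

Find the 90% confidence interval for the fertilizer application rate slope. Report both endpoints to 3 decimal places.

(0.002, 0.004)

Read off: b = 0.00304, SE = 0.00049 for fertilizer application rate.
df = n − k − 1 = 61 − 3 − 1 = 57.
t* = t_{0.05, 57} = 1.672029.
Margin = t* × SE = 1.672029 × 0.00049 = 0.00082.
CI: 0.00304 ± 0.00082 → (0.002, 0.004).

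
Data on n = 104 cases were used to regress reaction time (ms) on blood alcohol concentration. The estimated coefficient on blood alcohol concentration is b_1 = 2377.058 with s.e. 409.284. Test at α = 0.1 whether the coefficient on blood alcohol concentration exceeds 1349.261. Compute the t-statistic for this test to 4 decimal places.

H₀: β₁ = 1349.261 vs H₁: β₁ > 1349.261.
t = (b_1 − β₁⁰)/SE = (2377.058 − 1349.261) / 409.284 = 2.5112.
df = n − 2 = 104 − 2 = 102.
One-sided p ≈ 0.0068, which is < 0.1, so reject H₀.
There is evidence that the true slope on blood alcohol concentration exceeds 1349.261 ms per unit.

t = 2.5112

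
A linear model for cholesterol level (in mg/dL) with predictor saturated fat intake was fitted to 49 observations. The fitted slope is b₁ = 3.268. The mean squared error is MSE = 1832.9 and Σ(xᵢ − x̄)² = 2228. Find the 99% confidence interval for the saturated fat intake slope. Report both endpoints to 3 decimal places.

SE(b₁) = √(MSE/Sₓₓ) = √(1832.9/2228) = 0.907009.
df = n − 2 = 47.
t* = t_{0.005, 47} = 2.684556.
Margin = t* × SE = 2.684556 × 0.907009 = 2.43492.
CI: 3.268 ± 2.43492 → (0.833, 5.703).
With 99% confidence, each one-unit increase in saturated fat intake is associated with a change of between 0.833 and 5.703 mg/dL in cholesterol level.

(0.833, 5.703)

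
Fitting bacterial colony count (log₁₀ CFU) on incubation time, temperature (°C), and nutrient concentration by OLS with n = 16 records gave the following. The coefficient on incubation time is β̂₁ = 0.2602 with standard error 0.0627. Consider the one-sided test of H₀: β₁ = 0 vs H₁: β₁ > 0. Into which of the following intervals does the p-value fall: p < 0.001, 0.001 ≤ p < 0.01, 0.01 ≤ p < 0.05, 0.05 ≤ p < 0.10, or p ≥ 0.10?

t = 0.2602 / 0.0627 = 4.150.
df = n − k − 1 = 16 − 3 − 1 = 12.
One-sided p = P(T_{12} > t) ≈ 0.0007.
So p < 0.001.

p < 0.001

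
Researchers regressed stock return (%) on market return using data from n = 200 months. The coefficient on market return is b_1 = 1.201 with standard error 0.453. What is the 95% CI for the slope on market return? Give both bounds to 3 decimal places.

df = n − 2 = 200 − 2 = 198.
t* = t_{0.025, 198} = 1.972017.
Margin = t* × SE = 1.972017 × 0.453 = 0.89332.
CI: 1.201 ± 0.89332 → (0.308, 2.094).
With 95% confidence, each one-unit increase in market return is associated with a change of between 0.308 and 2.094 % in stock return.

(0.308, 2.094)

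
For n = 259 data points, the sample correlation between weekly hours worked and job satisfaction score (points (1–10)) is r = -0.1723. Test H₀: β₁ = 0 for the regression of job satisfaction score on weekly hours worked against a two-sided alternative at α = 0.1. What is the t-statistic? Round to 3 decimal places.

t = r·√(n − 2)/√(1 − r²) = -0.1723·√257/√0.970313 = -2.804.
df = n − 2 = 257.
Two-sided p ≈ 0.0054, which is < 0.1, so reject H₀.
There is evidence of a linear association between weekly hours worked and job satisfaction score.

t = -2.804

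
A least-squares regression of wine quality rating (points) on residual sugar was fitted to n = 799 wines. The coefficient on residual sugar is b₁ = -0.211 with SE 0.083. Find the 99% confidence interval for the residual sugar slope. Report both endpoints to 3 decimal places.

df = n − 2 = 799 − 2 = 797.
t* = t_{0.005, 797} = 2.582012.
Margin = t* × SE = 2.582012 × 0.083 = 0.21431.
CI: -0.211 ± 0.21431 → (-0.425, 0.003).
With 99% confidence, each one-unit increase in residual sugar is associated with a change of between -0.425 and 0.003 points in wine quality rating.

(-0.425, 0.003)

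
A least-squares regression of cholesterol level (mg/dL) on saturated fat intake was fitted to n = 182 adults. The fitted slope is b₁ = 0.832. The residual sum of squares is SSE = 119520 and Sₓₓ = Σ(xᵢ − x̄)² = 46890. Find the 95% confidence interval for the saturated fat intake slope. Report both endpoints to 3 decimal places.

MSE = SSE/(n − 2) = 119520/180 = 664.
SE(b₁) = √(MSE/Sₓₓ) = √(664/46890) = 0.118999.
df = n − 2 = 180.
t* = t_{0.025, 180} = 1.973231.
Margin = t* × SE = 1.973231 × 0.118999 = 0.23481.
CI: 0.832 ± 0.23481 → (0.597, 1.067).
With 95% confidence, each one-unit increase in saturated fat intake is associated with a change of between 0.597 and 1.067 mg/dL in cholesterol level.

(0.597, 1.067)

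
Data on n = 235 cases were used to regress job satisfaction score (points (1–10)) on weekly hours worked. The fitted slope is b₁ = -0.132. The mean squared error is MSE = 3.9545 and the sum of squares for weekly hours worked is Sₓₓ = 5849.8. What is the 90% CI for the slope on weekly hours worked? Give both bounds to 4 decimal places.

SE(b₁) = √(MSE/Sₓₓ) = √(3.9545/5849.8) = 0.0260001.
df = n − 2 = 233.
t* = t_{0.05, 233} = 1.65142.
Margin = t* × SE = 1.65142 × 0.0260001 = 0.042937.
CI: -0.132 ± 0.042937 → (-0.1749, -0.0891).
With 90% confidence, each one-unit increase in weekly hours worked is associated with a change of between -0.1749 and -0.0891 points (1–10) in job satisfaction score.

(-0.1749, -0.0891)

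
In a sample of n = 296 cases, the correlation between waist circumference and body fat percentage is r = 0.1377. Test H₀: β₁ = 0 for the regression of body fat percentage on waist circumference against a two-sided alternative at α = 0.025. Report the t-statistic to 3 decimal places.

t = r·√(n − 2)/√(1 − r²) = 0.1377·√294/√0.981039 = 2.384.
df = n − 2 = 294.
Two-sided p ≈ 0.0178, which is < 0.025, so reject H₀.
There is evidence of a linear association between waist circumference and body fat percentage.

t = 2.384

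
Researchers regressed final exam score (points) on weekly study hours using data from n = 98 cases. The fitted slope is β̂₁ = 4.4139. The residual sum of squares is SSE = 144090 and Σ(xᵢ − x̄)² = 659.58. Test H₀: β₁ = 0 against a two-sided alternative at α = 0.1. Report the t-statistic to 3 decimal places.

t = 2.926

MSE = SSE/(n − 2) = 144090/96 = 1500.94.
SE(β̂₁) = √(MSE/Sₓₓ) = √(1500.94/659.58) = 1.50851.
t = 4.4139 / 1.50851 = 2.926.
df = n − 2 = 96.
Two-sided p ≈ 0.0043, which is < 0.1, so reject H₀.
There is evidence that weekly study hours is associated with final exam score.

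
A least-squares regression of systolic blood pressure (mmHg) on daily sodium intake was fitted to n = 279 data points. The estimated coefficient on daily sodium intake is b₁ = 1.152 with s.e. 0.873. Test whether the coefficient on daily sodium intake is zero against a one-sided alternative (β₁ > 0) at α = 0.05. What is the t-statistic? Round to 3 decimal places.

H₀: β₁ = 0 vs H₁: β₁ > 0.
t = (b₁ − β₁⁰)/SE = 1.152 / 0.873 = 1.320.
df = n − 2 = 279 − 2 = 277.
One-sided p ≈ 0.0940, which is ≥ 0.05, so fail to reject H₀.
The data do not give significant evidence that the true slope on daily sodium intake is positive.

t = 1.320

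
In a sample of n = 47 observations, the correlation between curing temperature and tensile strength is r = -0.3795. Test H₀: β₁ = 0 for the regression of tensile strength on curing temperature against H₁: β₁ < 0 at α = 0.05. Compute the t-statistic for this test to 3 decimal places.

t = -2.752

t = r·√(n − 2)/√(1 − r²) = -0.3795·√45/√0.85598 = -2.752.
df = n − 2 = 45.
One-sided p ≈ 0.0043, which is < 0.05, so reject H₀.
There is evidence of a linear association between curing temperature and tensile strength.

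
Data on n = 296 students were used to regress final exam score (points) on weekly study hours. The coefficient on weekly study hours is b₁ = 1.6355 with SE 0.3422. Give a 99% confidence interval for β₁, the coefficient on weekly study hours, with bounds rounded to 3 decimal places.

df = n − 2 = 296 − 2 = 294.
t* = t_{0.005, 294} = 2.592655.
Margin = t* × SE = 2.592655 × 0.3422 = 0.88721.
CI: 1.6355 ± 0.88721 → (0.748, 2.523).
With 99% confidence, each one-unit increase in weekly study hours is associated with a change of between 0.748 and 2.523 points in final exam score.

(0.748, 2.523)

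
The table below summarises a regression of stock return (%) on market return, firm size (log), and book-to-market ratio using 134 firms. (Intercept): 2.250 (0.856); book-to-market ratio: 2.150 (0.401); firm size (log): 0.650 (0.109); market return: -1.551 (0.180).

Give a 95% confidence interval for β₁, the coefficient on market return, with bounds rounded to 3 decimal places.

(-1.907, -1.195)

Read off: b = -1.551, SE = 0.180 for market return.
df = n − k − 1 = 134 − 3 − 1 = 130.
t* = t_{0.025, 130} = 1.97838.
Margin = t* × SE = 1.97838 × 0.180 = 0.35611.
CI: -1.551 ± 0.35611 → (-1.907, -1.195).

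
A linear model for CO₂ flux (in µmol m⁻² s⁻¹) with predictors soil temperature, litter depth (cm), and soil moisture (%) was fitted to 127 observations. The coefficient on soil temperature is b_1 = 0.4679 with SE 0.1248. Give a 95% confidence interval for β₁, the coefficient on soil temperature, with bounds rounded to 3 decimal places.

df = n − k − 1 = 127 − 3 − 1 = 123.
t* = t_{0.025, 123} = 1.979439.
Margin = t* × SE = 1.979439 × 0.1248 = 0.24703.
CI: 0.4679 ± 0.24703 → (0.221, 0.715).
With 95% confidence, each one-unit increase in soil temperature is associated with a change of between 0.221 and 0.715 µmol m⁻² s⁻¹ in CO₂ flux, holding the other predictors fixed.

(0.221, 0.715)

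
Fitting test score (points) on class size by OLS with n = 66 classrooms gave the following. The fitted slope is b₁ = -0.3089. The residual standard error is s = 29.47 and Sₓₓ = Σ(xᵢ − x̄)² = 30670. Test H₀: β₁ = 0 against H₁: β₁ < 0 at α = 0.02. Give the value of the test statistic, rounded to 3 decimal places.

t = -1.836

SE(b₁) = s/√Sₓₓ = 29.47/√30670 = 0.168276.
t = -0.3089 / 0.168276 = -1.836.
df = n − 2 = 64.
One-sided p ≈ 0.0355, which is ≥ 0.02, so fail to reject H₀.
The data do not give significant evidence that the true slope on class size is negative.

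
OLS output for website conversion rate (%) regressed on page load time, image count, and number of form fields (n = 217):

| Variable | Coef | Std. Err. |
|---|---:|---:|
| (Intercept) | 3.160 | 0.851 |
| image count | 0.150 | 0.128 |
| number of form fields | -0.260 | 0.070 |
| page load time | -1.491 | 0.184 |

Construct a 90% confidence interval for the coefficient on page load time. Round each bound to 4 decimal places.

Read off: b = -1.491, SE = 0.184 for page load time.
df = n − k − 1 = 217 − 3 − 1 = 213.
t* = t_{0.05, 213} = 1.652039.
Margin = t* × SE = 1.652039 × 0.184 = 0.303975.
CI: -1.491 ± 0.303975 → (-1.7950, -1.1870).

(-1.7950, -1.1870)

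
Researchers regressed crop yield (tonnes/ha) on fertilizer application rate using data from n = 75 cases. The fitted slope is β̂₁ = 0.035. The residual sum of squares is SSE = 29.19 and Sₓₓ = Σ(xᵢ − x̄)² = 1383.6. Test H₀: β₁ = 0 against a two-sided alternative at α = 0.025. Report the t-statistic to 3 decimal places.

MSE = SSE/(n − 2) = 29.19/73 = 0.399863.
SE(β̂₁) = √(MSE/Sₓₓ) = √(0.399863/1383.6) = 0.0170001.
t = 0.035 / 0.0170001 = 2.059.
df = n − 2 = 73.
Two-sided p ≈ 0.0431, which is ≥ 0.025, so fail to reject H₀.
The data do not give significant evidence of an association between fertilizer application rate and crop yield.

t = 2.059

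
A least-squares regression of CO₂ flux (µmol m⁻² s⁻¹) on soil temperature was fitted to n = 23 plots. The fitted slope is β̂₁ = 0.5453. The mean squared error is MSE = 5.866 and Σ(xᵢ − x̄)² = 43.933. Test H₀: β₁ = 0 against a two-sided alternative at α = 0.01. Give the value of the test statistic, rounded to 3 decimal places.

SE(β̂₁) = √(MSE/Sₓₓ) = √(5.866/43.933) = 0.365406.
t = 0.5453 / 0.365406 = 1.492.
df = n − 2 = 21.
Two-sided p ≈ 0.1505, which is ≥ 0.01, so fail to reject H₀.
The data do not give significant evidence of an association between soil temperature and CO₂ flux.

t = 1.492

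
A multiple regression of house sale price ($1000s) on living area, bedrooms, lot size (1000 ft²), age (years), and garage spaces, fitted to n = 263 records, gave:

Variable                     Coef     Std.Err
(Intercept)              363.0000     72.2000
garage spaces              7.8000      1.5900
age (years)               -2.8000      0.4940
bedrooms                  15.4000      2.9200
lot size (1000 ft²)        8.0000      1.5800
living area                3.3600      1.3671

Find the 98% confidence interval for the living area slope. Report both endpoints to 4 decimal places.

Read off: b = 3.3600, SE = 1.3671 for living area.
df = n − k − 1 = 263 − 5 − 1 = 257.
t* = t_{0.01, 257} = 2.340945.
Margin = t* × SE = 2.340945 × 1.3671 = 3.200306.
CI: 3.3600 ± 3.200306 → (0.1597, 6.5603).

(0.1597, 6.5603)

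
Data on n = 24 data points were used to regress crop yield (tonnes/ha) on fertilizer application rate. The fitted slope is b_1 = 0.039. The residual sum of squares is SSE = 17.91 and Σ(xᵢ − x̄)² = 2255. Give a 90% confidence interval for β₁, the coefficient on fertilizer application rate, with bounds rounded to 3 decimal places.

MSE = SSE/(n − 2) = 17.91/22 = 0.814091.
SE(b_1) = √(MSE/Sₓₓ) = √(0.814091/2255) = 0.0190004.
df = n − 2 = 22.
t* = t_{0.05, 22} = 1.717144.
Margin = t* × SE = 1.717144 × 0.0190004 = 0.03263.
CI: 0.039 ± 0.03263 → (0.006, 0.072).
With 90% confidence, each one-unit increase in fertilizer application rate is associated with a change of between 0.006 and 0.072 tonnes/ha in crop yield.

(0.006, 0.072)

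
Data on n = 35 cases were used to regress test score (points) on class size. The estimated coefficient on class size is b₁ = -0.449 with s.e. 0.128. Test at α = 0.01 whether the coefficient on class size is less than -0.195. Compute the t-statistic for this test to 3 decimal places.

H₀: β₁ = -0.195 vs H₁: β₁ < -0.195.
t = (b₁ − β₁⁰)/SE = (-0.449 − (-0.195)) / 0.128 = -1.984.
df = n − 2 = 35 − 2 = 33.
One-sided p ≈ 0.0278, which is ≥ 0.01, so fail to reject H₀.
The data do not give significant evidence that the true slope on class size is below -0.195 points per unit.

t = -1.984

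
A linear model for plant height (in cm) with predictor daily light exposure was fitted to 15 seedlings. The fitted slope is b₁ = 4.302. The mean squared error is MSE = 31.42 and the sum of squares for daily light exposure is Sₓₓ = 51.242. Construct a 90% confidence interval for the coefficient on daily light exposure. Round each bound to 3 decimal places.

SE(b₁) = √(MSE/Sₓₓ) = √(31.42/51.242) = 0.783051.
df = n − 2 = 13.
t* = t_{0.05, 13} = 1.770933.
Margin = t* × SE = 1.770933 × 0.783051 = 1.38673.
CI: 4.302 ± 1.38673 → (2.915, 5.689).
With 90% confidence, each one-unit increase in daily light exposure is associated with a change of between 2.915 and 5.689 cm in plant height.

(2.915, 5.689)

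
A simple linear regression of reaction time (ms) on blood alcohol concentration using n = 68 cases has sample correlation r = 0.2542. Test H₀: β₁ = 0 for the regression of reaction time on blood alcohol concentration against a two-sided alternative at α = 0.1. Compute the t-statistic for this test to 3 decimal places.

t = 2.135

t = r·√(n − 2)/√(1 − r²) = 0.2542·√66/√0.935382 = 2.135.
df = n − 2 = 66.
Two-sided p ≈ 0.0365, which is < 0.1, so reject H₀.
There is evidence of a linear association between blood alcohol concentration and reaction time.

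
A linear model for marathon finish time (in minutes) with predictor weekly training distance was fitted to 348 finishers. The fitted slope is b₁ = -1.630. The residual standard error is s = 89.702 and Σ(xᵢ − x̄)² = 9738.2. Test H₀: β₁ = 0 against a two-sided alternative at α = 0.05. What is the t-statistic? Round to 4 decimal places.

t = -1.7932

SE(b₁) = s/√Sₓₓ = 89.702/√9738.2 = 0.908998.
t = -1.630 / 0.908998 = -1.7932.
df = n − 2 = 346.
Two-sided p ≈ 0.0738, which is ≥ 0.05, so fail to reject H₀.
The data do not give significant evidence of an association between weekly training distance and marathon finish time.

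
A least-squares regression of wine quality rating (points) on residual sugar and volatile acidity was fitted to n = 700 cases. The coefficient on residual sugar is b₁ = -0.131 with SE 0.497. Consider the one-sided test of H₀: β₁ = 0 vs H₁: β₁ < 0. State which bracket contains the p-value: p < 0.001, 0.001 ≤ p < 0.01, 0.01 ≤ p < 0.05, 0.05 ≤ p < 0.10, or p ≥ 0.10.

t = -0.131 / 0.497 = -0.264.
df = n − k − 1 = 700 − 2 − 1 = 697.
One-sided p = P(T_{697} < t) ≈ 0.3961.
So p ≥ 0.10.

p ≥ 0.10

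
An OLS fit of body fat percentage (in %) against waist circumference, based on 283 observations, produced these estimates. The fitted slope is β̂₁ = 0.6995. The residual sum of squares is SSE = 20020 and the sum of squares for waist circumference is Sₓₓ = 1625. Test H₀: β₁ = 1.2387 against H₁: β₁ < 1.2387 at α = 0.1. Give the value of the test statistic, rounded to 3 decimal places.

t = -2.575

MSE = SSE/(n − 2) = 20020/281 = 71.2456.
SE(β̂₁) = √(MSE/Sₓₓ) = √(71.2456/1625) = 0.209388.
t = (0.6995 − 1.2387) / 0.209388 = -2.575.
df = n − 2 = 281.
One-sided p ≈ 0.0053, which is < 0.1, so reject H₀.
There is evidence that the true slope on waist circumference is below 1.2387 % per unit.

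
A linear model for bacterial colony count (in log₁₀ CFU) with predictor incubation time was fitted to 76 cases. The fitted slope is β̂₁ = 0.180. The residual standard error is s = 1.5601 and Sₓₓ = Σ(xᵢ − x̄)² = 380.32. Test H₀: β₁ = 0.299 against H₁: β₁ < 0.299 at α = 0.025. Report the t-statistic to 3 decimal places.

SE(β̂₁) = s/√Sₓₓ = 1.5601/√380.32 = 0.0799978.
t = (0.180 − 0.299) / 0.0799978 = -1.488.
df = n − 2 = 74.
One-sided p ≈ 0.0706, which is ≥ 0.025, so fail to reject H₀.
The data do not give significant evidence that the true slope on incubation time is below 0.299 log₁₀ CFU per unit.

t = -1.488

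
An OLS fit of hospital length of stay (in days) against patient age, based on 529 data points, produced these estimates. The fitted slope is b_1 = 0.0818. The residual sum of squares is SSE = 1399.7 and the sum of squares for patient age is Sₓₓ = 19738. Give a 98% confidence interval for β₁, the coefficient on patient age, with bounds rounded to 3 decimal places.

MSE = SSE/(n − 2) = 1399.7/527 = 2.65598.
SE(b_1) = √(MSE/Sₓₓ) = √(2.65598/19738) = 0.0116001.
df = n − 2 = 527.
t* = t_{0.01, 527} = 2.333445.
Margin = t* × SE = 2.333445 × 0.0116001 = 0.02707.
CI: 0.0818 ± 0.02707 → (0.055, 0.109).
With 98% confidence, each one-unit increase in patient age is associated with a change of between 0.055 and 0.109 days in hospital length of stay.

(0.055, 0.109)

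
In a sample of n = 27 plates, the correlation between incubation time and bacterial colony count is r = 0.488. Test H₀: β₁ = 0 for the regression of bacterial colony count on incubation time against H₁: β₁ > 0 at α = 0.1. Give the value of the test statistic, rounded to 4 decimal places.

t = r·√(n − 2)/√(1 − r²) = 0.488·√25/√0.761856 = 2.7955.
df = n − 2 = 25.
One-sided p ≈ 0.0049, which is < 0.1, so reject H₀.
There is evidence of a linear association between incubation time and bacterial colony count.

t = 2.7955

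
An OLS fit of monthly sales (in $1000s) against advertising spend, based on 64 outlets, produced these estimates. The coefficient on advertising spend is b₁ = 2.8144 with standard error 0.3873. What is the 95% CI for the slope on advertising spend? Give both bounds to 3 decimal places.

(2.040, 3.589)

df = n − 2 = 64 − 2 = 62.
t* = t_{0.025, 62} = 1.998972.
Margin = t* × SE = 1.998972 × 0.3873 = 0.77420.
CI: 2.8144 ± 0.77420 → (2.040, 3.589).
With 95% confidence, each one-unit increase in advertising spend is associated with a change of between 2.040 and 3.589 $1000s in monthly sales.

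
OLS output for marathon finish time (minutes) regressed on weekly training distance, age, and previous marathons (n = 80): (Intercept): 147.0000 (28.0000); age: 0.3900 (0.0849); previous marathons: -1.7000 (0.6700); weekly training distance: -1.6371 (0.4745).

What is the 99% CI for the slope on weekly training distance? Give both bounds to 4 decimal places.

(-2.8908, -0.3834)

Read off: b = -1.6371, SE = 0.4745 for weekly training distance.
df = n − k − 1 = 80 − 3 − 1 = 76.
t* = t_{0.005, 76} = 2.642078.
Margin = t* × SE = 2.642078 × 0.4745 = 1.253666.
CI: -1.6371 ± 1.253666 → (-2.8908, -0.3834).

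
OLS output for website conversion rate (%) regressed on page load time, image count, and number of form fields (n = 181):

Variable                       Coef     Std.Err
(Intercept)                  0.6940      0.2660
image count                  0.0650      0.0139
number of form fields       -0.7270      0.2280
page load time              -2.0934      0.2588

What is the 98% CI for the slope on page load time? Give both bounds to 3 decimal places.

Read off: b = -2.0934, SE = 0.2588 for page load time.
df = n − k − 1 = 181 − 3 − 1 = 177.
t* = t_{0.01, 177} = 2.3476.
Margin = t* × SE = 2.3476 × 0.2588 = 0.60756.
CI: -2.0934 ± 0.60756 → (-2.701, -1.486).

(-2.701, -1.486)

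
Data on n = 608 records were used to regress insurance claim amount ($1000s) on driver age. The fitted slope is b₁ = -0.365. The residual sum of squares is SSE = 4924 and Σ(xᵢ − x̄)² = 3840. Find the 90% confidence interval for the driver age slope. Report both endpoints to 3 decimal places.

MSE = SSE/(n − 2) = 4924/606 = 8.12541.
SE(b₁) = √(MSE/Sₓₓ) = √(8.12541/3840) = 0.0459999.
df = n − 2 = 606.
t* = t_{0.05, 606} = 1.647372.
Margin = t* × SE = 1.647372 × 0.0459999 = 0.07578.
CI: -0.365 ± 0.07578 → (-0.441, -0.289).
With 90% confidence, each one-unit increase in driver age is associated with a change of between -0.441 and -0.289 $1000s in insurance claim amount.

(-0.441, -0.289)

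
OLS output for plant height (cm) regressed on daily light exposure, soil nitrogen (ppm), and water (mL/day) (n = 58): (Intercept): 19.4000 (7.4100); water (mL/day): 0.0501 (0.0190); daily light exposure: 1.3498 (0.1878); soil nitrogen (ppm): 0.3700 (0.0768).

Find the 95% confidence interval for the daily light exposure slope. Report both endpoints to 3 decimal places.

Read off: b = 1.3498, SE = 0.1878 for daily light exposure.
df = n − k − 1 = 58 − 3 − 1 = 54.
t* = t_{0.025, 54} = 2.004879.
Margin = t* × SE = 2.004879 × 0.1878 = 0.37652.
CI: 1.3498 ± 0.37652 → (0.973, 1.726).

(0.973, 1.726)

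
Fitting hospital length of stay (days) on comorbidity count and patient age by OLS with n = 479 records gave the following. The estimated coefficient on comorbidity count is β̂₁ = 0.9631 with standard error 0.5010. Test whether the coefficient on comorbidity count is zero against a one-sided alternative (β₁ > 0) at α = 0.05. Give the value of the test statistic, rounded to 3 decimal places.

t = 1.922

H₀: β₁ = 0 vs H₁: β₁ > 0.
t = (β̂₁ − β₁⁰)/SE = 0.9631 / 0.5010 = 1.922.
df = n − k − 1 = 479 − 2 − 1 = 476.
One-sided p ≈ 0.0276, which is < 0.05, so reject H₀.
There is evidence that the true slope on comorbidity count is positive, holding the other predictors fixed.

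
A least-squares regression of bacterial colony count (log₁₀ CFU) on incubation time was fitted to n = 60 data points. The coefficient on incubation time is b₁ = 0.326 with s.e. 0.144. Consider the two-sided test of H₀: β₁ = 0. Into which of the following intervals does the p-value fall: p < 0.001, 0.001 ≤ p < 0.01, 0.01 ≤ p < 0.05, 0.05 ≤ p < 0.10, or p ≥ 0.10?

0.01 ≤ p < 0.05

t = 0.326 / 0.144 = 2.264.
df = n − 2 = 60 − 2 = 58.
Two-sided p = 2·P(T_{58} > |t|) ≈ 0.0273.
So 0.01 ≤ p < 0.05.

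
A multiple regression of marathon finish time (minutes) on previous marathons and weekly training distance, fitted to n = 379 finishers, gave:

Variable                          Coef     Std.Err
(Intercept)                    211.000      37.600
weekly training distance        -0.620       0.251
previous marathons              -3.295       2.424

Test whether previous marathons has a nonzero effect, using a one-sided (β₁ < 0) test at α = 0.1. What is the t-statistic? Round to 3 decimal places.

t = -1.359

Read off: b = -3.295, SE = 2.424 for previous marathons.
H₀: β₁ = 0 vs H₁: β₁ < 0.
t = -3.295 / 2.424 = -1.359.
df = n − k − 1 = 379 − 2 − 1 = 376.
One-sided p ≈ 0.0874, which is < 0.1, so reject H₀.
There is evidence that the true slope on previous marathons is negative, holding the other predictors fixed.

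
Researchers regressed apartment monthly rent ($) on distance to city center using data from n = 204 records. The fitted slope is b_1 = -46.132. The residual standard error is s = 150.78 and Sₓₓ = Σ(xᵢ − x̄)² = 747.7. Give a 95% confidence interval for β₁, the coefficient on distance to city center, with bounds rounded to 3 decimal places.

(-57.005, -35.259)

SE(b_1) = s/√Sₓₓ = 150.78/√747.7 = 5.51417.
df = n − 2 = 202.
t* = t_{0.025, 202} = 1.971777.
Margin = t* × SE = 1.971777 × 5.51417 = 10.87271.
CI: -46.132 ± 10.87271 → (-57.005, -35.259).
With 95% confidence, each one-unit increase in distance to city center is associated with a change of between -57.005 and -35.259 $ in apartment monthly rent.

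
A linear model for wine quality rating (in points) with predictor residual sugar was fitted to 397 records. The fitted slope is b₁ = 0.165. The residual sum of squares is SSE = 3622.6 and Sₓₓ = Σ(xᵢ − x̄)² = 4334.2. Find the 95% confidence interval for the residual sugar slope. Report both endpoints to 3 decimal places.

(0.075, 0.255)

MSE = SSE/(n − 2) = 3622.6/395 = 9.17114.
SE(b₁) = √(MSE/Sₓₓ) = √(9.17114/4334.2) = 0.0459999.
df = n − 2 = 395.
t* = t_{0.025, 395} = 1.965988.
Margin = t* × SE = 1.965988 × 0.0459999 = 0.09044.
CI: 0.165 ± 0.09044 → (0.075, 0.255).
With 95% confidence, each one-unit increase in residual sugar is associated with a change of between 0.075 and 0.255 points in wine quality rating.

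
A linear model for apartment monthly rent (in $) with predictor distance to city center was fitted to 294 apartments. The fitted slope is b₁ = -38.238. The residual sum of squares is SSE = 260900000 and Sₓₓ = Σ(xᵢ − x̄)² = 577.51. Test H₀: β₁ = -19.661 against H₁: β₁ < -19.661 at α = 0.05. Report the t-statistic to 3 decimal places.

MSE = SSE/(n − 2) = 260900000/292 = 893493.
SE(b₁) = √(MSE/Sₓₓ) = √(893493/577.51) = 39.3338.
t = (-38.238 − (-19.661)) / 39.3338 = -0.472.
df = n − 2 = 292.
One-sided p ≈ 0.3185, which is ≥ 0.05, so fail to reject H₀.
The data do not give significant evidence that the true slope on distance to city center is below -19.661 $ per unit.

t = -0.472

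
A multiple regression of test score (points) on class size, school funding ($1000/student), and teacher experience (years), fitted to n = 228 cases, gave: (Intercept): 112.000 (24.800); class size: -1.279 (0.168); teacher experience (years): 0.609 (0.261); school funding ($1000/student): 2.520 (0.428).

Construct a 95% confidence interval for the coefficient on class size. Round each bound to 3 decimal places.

(-1.610, -0.948)

Read off: b = -1.279, SE = 0.168 for class size.
df = n − k − 1 = 228 − 3 − 1 = 224.
t* = t_{0.025, 224} = 1.970611.
Margin = t* × SE = 1.970611 × 0.168 = 0.33106.
CI: -1.279 ± 0.33106 → (-1.610, -0.948).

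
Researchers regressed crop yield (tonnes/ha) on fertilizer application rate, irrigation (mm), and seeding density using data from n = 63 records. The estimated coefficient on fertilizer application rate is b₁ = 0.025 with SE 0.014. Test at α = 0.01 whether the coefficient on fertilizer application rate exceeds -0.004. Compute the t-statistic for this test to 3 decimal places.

t = 2.071

H₀: β₁ = -0.004 vs H₁: β₁ > -0.004.
t = (b₁ − β₁⁰)/SE = (0.025 − (-0.004)) / 0.014 = 2.071.
df = n − k − 1 = 63 − 3 − 1 = 59.
One-sided p ≈ 0.0214, which is ≥ 0.01, so fail to reject H₀.
The data do not give significant evidence that the true slope on fertilizer application rate exceeds -0.004 tonnes/ha per unit, holding the other predictors fixed.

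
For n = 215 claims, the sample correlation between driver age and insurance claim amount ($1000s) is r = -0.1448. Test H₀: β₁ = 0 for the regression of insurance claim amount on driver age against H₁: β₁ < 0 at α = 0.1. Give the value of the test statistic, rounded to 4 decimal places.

t = -2.1358

t = r·√(n − 2)/√(1 − r²) = -0.1448·√213/√0.979033 = -2.1358.
df = n − 2 = 213.
One-sided p ≈ 0.0169, which is < 0.1, so reject H₀.
There is evidence of a linear association between driver age and insurance claim amount.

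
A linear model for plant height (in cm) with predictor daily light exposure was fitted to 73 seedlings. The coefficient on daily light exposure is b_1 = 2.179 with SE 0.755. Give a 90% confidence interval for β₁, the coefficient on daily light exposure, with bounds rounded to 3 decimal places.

df = n − 2 = 73 − 2 = 71.
t* = t_{0.05, 71} = 1.6666.
Margin = t* × SE = 1.6666 × 0.755 = 1.25828.
CI: 2.179 ± 1.25828 → (0.921, 3.437).
With 90% confidence, each one-unit increase in daily light exposure is associated with a change of between 0.921 and 3.437 cm in plant height.

(0.921, 3.437)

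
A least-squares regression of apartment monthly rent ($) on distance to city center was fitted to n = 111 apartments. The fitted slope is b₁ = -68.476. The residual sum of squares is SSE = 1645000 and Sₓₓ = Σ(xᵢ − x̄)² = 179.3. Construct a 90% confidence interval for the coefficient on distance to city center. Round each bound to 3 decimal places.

(-83.696, -53.256)

MSE = SSE/(n − 2) = 1645000/109 = 15091.7.
SE(b₁) = √(MSE/Sₓₓ) = √(15091.7/179.3) = 9.17444.
df = n − 2 = 109.
t* = t_{0.05, 109} = 1.658953.
Margin = t* × SE = 1.658953 × 9.17444 = 15.21997.
CI: -68.476 ± 15.21997 → (-83.696, -53.256).
With 90% confidence, each one-unit increase in distance to city center is associated with a change of between -83.696 and -53.256 $ in apartment monthly rent.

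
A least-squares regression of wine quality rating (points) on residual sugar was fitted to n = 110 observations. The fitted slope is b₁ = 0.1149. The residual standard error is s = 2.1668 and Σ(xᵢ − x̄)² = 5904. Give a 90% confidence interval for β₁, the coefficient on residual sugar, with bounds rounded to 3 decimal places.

(0.068, 0.162)

SE(b₁) = s/√Sₓₓ = 2.1668/√5904 = 0.0281998.
df = n − 2 = 108.
t* = t_{0.05, 108} = 1.659085.
Margin = t* × SE = 1.659085 × 0.0281998 = 0.04679.
CI: 0.1149 ± 0.04679 → (0.068, 0.162).
With 90% confidence, each one-unit increase in residual sugar is associated with a change of between 0.068 and 0.162 points in wine quality rating.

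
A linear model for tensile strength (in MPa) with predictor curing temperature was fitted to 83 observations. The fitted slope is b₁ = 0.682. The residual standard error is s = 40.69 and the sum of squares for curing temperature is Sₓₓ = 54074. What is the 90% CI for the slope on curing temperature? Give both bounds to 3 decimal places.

(0.391, 0.973)

SE(b₁) = s/√Sₓₓ = 40.69/√54074 = 0.174982.
df = n − 2 = 81.
t* = t_{0.05, 81} = 1.663884.
Margin = t* × SE = 1.663884 × 0.174982 = 0.29115.
CI: 0.682 ± 0.29115 → (0.391, 0.973).
With 90% confidence, each one-unit increase in curing temperature is associated with a change of between 0.391 and 0.973 MPa in tensile strength.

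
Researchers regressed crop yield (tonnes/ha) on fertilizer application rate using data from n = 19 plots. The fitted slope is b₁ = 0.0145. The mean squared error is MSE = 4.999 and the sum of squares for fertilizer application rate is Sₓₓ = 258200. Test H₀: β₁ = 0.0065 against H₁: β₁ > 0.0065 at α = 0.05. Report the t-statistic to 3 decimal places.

t = 1.818

SE(b₁) = √(MSE/Sₓₓ) = √(4.999/258200) = 0.00440011.
t = (0.0145 − 0.0065) / 0.00440011 = 1.818.
df = n − 2 = 17.
One-sided p ≈ 0.0434, which is < 0.05, so reject H₀.
There is evidence that the true slope on fertilizer application rate exceeds 0.0065 tonnes/ha per unit.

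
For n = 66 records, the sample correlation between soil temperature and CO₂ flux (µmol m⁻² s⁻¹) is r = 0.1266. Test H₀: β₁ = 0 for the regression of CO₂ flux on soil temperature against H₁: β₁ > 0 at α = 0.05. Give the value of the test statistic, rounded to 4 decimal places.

t = r·√(n − 2)/√(1 − r²) = 0.1266·√64/√0.983972 = 1.0210.
df = n − 2 = 64.
One-sided p ≈ 0.1555, which is ≥ 0.05, so fail to reject H₀.
The data do not give significant evidence of a linear association between soil temperature and CO₂ flux.

t = 1.0210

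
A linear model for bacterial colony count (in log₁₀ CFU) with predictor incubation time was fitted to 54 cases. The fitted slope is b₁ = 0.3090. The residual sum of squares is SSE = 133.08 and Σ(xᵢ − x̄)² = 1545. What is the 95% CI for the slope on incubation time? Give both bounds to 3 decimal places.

(0.227, 0.391)

MSE = SSE/(n − 2) = 133.08/52 = 2.55923.
SE(b₁) = √(MSE/Sₓₓ) = √(2.55923/1545) = 0.0406996.
df = n − 2 = 52.
t* = t_{0.025, 52} = 2.006647.
Margin = t* × SE = 2.006647 × 0.0406996 = 0.08167.
CI: 0.3090 ± 0.08167 → (0.227, 0.391).
With 95% confidence, each one-unit increase in incubation time is associated with a change of between 0.227 and 0.391 log₁₀ CFU in bacterial colony count.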